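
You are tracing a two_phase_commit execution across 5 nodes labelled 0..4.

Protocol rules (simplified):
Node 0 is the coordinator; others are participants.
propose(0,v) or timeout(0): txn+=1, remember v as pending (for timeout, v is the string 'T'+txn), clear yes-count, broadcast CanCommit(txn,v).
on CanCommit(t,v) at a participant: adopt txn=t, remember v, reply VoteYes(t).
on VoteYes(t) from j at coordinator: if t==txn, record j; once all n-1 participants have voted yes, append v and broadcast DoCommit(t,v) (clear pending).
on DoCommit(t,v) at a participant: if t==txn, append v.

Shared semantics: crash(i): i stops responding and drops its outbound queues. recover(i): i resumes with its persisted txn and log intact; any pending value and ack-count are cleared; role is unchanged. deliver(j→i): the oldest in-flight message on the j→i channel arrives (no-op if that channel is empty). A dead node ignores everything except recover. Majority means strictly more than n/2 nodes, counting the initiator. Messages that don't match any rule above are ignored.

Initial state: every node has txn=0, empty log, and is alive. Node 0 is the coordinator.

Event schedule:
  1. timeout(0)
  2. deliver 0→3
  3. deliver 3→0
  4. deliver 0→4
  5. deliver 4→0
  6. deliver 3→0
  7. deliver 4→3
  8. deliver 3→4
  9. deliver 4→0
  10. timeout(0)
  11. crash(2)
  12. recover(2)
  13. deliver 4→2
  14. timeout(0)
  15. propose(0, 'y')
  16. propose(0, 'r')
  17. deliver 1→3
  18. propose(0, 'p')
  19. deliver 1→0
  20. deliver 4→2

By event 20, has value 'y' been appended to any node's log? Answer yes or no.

[1] timeout(0) → N0(coor t1 [-])
[2] deliver 0→3 → N3(part t1 [-])
[3] deliver 3→0 → ∅
[4] deliver 0→4 → N4(part t1 [-])
[5] deliver 4→0 → ∅
[6] deliver 3→0 → ∅
[7] deliver 4→3 → ∅
[8] deliver 3→4 → ∅
[9] deliver 4→0 → ∅
[10] timeout(0) → N0(coor t2 [-])
[11] crash(2) → N2(✗part t0 [-])
[12] recover(2) → N2(part t0 [-])
[13] deliver 4→2 → ∅
[14] timeout(0) → N0(coor t3 [-])
[15] propose(0,'y') → N0(coor t4 [-])
[16] propose(0,'r') → N0(coor t5 [-])
[17] deliver 1→3 → ∅
[18] propose(0,'p') → N0(coor t6 [-])
[19] deliver 1→0 → ∅
[20] deliver 4→2 → ∅

no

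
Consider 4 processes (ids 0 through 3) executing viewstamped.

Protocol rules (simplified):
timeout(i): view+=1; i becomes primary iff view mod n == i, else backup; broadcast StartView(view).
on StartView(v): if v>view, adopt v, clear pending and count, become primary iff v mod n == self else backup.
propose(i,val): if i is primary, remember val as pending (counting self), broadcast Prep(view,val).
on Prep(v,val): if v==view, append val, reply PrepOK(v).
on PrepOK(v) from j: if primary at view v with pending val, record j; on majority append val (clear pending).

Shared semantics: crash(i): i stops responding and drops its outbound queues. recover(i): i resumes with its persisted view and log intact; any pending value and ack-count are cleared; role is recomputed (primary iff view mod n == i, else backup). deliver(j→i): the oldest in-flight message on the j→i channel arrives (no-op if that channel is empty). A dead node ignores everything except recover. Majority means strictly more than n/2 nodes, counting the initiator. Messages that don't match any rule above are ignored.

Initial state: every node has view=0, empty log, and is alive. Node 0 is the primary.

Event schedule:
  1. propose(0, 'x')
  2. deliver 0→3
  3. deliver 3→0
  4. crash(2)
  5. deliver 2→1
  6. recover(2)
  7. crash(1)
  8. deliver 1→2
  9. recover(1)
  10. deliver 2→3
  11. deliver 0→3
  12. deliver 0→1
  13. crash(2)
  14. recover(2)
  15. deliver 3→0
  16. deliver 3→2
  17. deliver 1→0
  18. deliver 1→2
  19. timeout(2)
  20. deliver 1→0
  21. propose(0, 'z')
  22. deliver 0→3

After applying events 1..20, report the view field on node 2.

1

[1] propose(0,'x') → ∅
[2] deliver 0→3 → N3(back v0 [x])
[3] deliver 3→0 → ∅
[4] crash(2) → N2(✗back v0 [-])
[5] deliver 2→1 → ∅
[6] recover(2) → N2(back v0 [-])
[7] crash(1) → N1(✗back v0 [-])
[8] deliver 1→2 → ∅
[9] recover(1) → N1(back v0 [-])
[10] deliver 2→3 → ∅
[11] deliver 0→3 → ∅
[12] deliver 0→1 → N1(back v0 [x])
[13] crash(2) → N2(✗back v0 [-])
[14] recover(2) → N2(back v0 [-])
[15] deliver 3→0 → ∅
[16] deliver 3→2 → ∅
[17] deliver 1→0 → N0(prim v0 [x])
[18] deliver 1→2 → ∅
[19] timeout(2) → N2(back v1 [-])
[20] deliver 1→0 → ∅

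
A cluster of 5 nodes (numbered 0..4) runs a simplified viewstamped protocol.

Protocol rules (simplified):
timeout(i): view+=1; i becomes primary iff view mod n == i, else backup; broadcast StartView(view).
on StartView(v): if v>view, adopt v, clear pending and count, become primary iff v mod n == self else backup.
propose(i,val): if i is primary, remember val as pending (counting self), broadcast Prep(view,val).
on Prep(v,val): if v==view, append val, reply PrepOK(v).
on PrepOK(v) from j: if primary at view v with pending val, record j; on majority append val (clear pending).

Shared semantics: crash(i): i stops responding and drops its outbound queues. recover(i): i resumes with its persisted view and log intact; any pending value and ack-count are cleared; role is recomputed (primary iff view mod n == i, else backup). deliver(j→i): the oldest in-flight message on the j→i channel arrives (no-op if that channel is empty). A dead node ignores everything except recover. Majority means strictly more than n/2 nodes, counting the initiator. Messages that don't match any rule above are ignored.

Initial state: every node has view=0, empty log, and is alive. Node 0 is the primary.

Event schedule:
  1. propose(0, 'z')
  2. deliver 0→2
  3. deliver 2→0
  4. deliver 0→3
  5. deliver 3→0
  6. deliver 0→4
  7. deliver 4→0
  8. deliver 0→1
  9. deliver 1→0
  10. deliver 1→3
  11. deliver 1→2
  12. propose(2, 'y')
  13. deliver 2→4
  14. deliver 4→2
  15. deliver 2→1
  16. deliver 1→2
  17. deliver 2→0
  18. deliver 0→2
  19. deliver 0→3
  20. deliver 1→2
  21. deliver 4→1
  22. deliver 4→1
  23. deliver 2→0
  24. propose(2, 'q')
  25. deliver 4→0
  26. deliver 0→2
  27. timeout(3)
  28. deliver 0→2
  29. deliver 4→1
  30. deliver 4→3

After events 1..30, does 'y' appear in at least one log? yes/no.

step 1 propose(0,'z'): —
step 2 deliver 0→2: 2={back,v=0,log=z}
step 3 deliver 2→0: —
step 4 deliver 0→3: 3={back,v=0,log=z}
step 5 deliver 3→0: 0={prim,v=0,log=z}
step 6 deliver 0→4: 4={back,v=0,log=z}
step 7 deliver 4→0: —
step 8 deliver 0→1: 1={back,v=0,log=z}
step 9 deliver 1→0: —
step 10 deliver 1→3: —
step 11 deliver 1→2: —
step 12 propose(2,'y'): —
step 13 deliver 2→4: —
step 14 deliver 4→2: —
step 15 deliver 2→1: —
step 16 deliver 1→2: —
step 17 deliver 2→0: —
step 18 deliver 0→2: —
step 19 deliver 0→3: —
step 20 deliver 1→2: —
step 21 deliver 4→1: —
step 22 deliver 4→1: —
step 23 deliver 2→0: —
step 24 propose(2,'q'): —
step 25 deliver 4→0: —
step 26 deliver 0→2: —
step 27 timeout(3): 3={back,v=1,log=z}
step 28 deliver 0→2: —
step 29 deliver 4→1: —
step 30 deliver 4→3: —

no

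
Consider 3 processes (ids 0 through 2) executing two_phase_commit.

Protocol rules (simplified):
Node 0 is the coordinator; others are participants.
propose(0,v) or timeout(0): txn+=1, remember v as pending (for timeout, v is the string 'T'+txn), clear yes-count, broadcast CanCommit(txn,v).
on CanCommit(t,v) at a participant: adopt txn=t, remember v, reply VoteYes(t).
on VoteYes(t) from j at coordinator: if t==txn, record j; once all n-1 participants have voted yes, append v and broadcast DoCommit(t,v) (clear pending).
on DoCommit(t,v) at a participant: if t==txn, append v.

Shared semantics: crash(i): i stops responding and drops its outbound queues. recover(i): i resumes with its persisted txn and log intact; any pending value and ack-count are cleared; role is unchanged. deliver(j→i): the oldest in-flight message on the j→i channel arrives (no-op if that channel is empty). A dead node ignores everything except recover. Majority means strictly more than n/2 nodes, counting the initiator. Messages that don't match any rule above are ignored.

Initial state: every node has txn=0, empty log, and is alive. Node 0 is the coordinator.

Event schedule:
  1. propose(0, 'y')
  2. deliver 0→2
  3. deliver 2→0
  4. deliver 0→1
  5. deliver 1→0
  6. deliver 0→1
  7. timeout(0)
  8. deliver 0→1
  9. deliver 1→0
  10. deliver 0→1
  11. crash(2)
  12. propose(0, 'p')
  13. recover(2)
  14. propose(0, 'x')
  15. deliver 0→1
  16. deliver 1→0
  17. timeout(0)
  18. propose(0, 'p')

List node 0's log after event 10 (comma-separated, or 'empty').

y

[1] propose(0,'y') → N0(coor t1 [-])
[2] deliver 0→2 → N2(part t1 [-])
[3] deliver 2→0 → ∅
[4] deliver 0→1 → N1(part t1 [-])
[5] deliver 1→0 → N0(coor t1 [y])
[6] deliver 0→1 → N1(part t1 [y])
[7] timeout(0) → N0(coor t2 [y])
[8] deliver 0→1 → N1(part t2 [y])
[9] deliver 1→0 → ∅
[10] deliver 0→1 → ∅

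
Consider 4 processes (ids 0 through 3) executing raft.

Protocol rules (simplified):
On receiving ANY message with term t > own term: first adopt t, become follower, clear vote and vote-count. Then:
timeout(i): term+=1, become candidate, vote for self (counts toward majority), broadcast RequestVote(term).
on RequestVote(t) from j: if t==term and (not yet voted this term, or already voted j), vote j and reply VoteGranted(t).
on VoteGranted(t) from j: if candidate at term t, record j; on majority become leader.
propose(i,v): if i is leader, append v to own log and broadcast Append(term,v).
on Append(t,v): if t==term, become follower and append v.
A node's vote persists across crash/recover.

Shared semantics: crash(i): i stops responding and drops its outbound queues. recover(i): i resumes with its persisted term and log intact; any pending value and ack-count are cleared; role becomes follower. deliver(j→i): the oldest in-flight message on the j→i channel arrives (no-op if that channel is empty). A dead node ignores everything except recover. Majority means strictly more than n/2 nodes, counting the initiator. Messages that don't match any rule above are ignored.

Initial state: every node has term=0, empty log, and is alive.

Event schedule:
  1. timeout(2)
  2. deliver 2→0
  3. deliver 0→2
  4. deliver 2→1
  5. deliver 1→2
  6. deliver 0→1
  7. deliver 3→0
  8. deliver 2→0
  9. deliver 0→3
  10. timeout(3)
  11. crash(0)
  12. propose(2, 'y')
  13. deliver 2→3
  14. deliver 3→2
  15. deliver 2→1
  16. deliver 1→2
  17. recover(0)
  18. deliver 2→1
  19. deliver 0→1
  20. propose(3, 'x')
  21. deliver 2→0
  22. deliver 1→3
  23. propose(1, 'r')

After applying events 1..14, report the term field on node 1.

e1 timeout(2): 2[cand,t=1,-]
e2 deliver 2→0: 0[foll,t=1,-]
e3 deliver 0→2: ·
e4 deliver 2→1: 1[foll,t=1,-]
e5 deliver 1→2: 2[lead,t=1,-]
e6 deliver 0→1: ·
e7 deliver 3→0: ·
e8 deliver 2→0: ·
e9 deliver 0→3: ·
e10 timeout(3): 3[cand,t=1,-]
e11 crash(0): 0[✗foll,t=1,-]
e12 propose(2,'y'): 2[lead,t=1,y]
e13 deliver 2→3: ·
e14 deliver 3→2: ·

1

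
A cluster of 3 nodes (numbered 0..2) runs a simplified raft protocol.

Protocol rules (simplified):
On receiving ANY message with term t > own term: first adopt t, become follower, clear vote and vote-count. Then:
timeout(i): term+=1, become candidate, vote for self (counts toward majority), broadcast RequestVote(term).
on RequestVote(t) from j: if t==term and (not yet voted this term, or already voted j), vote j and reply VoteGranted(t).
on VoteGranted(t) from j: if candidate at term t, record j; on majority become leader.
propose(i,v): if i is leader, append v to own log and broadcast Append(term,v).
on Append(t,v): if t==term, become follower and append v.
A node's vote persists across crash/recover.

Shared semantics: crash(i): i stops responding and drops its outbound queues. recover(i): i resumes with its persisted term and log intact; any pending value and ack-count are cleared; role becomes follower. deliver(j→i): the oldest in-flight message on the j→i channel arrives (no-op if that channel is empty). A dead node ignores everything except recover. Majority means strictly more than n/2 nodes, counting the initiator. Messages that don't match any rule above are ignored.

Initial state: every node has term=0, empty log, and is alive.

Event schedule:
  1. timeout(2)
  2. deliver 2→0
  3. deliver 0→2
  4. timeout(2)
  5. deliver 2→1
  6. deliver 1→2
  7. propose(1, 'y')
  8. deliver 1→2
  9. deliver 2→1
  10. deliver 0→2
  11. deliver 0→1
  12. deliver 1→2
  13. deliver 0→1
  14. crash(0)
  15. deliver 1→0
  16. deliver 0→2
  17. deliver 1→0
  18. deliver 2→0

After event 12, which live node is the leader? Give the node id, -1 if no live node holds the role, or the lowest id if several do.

2

after 1 — timeout(2): n2:cand/t1/[-]
after 2 — deliver 2→0: n0:foll/t1/[-]
after 3 — deliver 0→2: n2:lead/t1/[-]
after 4 — timeout(2): n2:cand/t2/[-]
after 5 — deliver 2→1: n1:foll/t1/[-]
after 6 — deliver 1→2: ·
after 7 — propose(1,'y'): ·
after 8 — deliver 1→2: ·
after 9 — deliver 2→1: n1:foll/t2/[-]
after 10 — deliver 0→2: ·
after 11 — deliver 0→1: ·
after 12 — deliver 1→2: n2:lead/t2/[-]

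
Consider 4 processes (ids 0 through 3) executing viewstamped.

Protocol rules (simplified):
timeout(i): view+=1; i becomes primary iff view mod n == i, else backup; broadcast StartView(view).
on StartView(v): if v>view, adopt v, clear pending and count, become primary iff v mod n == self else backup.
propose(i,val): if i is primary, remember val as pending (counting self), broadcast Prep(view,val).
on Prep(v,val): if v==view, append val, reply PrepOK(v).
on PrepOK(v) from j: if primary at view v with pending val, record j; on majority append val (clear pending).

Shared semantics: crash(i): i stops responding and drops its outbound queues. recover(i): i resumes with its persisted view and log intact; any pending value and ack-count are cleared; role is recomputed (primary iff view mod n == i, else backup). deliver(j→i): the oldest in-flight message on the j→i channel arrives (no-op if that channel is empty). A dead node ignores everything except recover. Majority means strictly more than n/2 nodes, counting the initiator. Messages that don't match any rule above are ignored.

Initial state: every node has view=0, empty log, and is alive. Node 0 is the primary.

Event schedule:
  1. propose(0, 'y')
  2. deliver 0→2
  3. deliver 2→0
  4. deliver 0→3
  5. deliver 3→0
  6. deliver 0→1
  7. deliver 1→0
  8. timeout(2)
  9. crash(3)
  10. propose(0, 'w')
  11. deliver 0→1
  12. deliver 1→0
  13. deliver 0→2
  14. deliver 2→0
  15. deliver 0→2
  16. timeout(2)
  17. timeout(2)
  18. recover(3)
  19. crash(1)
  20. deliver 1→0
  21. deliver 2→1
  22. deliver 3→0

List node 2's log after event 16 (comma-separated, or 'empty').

y

1. propose(0,'y'):  nop
2. deliver 0→2:  <2:back v0 y>
3. deliver 2→0:  nop
4. deliver 0→3:  <3:back v0 y>
5. deliver 3→0:  <0:prim v0 y>
6. deliver 0→1:  <1:back v0 y>
7. deliver 1→0:  nop
8. timeout(2):  <2:back v1 y>
9. crash(3):  <3:✗back v0 y>
10. propose(0,'w'):  nop
11. deliver 0→1:  <1:back v0 y,w>
12. deliver 1→0:  nop
13. deliver 0→2:  nop
14. deliver 2→0:  <0:back v1 y>
15. deliver 0→2:  nop
16. timeout(2):  <2:prim v2 y>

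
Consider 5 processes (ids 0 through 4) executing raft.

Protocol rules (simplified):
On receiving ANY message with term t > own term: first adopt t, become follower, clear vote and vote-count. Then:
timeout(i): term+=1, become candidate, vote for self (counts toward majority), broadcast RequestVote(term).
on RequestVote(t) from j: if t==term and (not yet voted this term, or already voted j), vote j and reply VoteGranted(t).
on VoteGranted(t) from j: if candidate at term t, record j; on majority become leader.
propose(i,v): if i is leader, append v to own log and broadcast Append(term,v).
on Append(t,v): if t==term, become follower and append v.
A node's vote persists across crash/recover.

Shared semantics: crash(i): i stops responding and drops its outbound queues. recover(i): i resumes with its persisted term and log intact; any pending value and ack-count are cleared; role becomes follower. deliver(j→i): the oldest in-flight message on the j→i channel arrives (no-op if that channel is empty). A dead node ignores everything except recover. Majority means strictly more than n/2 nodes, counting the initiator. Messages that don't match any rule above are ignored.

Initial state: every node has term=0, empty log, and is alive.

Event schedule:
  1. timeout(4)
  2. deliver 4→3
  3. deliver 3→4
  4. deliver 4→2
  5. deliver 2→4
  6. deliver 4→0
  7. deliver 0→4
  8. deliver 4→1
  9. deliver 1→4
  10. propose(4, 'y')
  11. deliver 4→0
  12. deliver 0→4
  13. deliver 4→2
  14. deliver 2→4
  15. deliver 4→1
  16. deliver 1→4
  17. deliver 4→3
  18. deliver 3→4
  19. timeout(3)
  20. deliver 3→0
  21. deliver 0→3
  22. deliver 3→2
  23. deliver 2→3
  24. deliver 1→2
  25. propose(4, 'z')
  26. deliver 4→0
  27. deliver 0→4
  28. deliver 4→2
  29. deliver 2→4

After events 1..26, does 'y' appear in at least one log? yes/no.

yes

[1] timeout(4) → N4(cand t1 [-])
[2] deliver 4→3 → N3(foll t1 [-])
[3] deliver 3→4 → ∅
[4] deliver 4→2 → N2(foll t1 [-])
[5] deliver 2→4 → N4(lead t1 [-])
[6] deliver 4→0 → N0(foll t1 [-])
[7] deliver 0→4 → ∅
[8] deliver 4→1 → N1(foll t1 [-])
[9] deliver 1→4 → ∅
[10] propose(4,'y') → N4(lead t1 [y])
[11] deliver 4→0 → N0(foll t1 [y])
[12] deliver 0→4 → ∅
[13] deliver 4→2 → N2(foll t1 [y])
[14] deliver 2→4 → ∅
[15] deliver 4→1 → N1(foll t1 [y])
[16] deliver 1→4 → ∅
[17] deliver 4→3 → N3(foll t1 [y])
[18] deliver 3→4 → ∅
[19] timeout(3) → N3(cand t2 [y])
[20] deliver 3→0 → N0(foll t2 [y])
[21] deliver 0→3 → ∅
[22] deliver 3→2 → N2(foll t2 [y])
[23] deliver 2→3 → N3(lead t2 [y])
[24] deliver 1→2 → ∅
[25] propose(4,'z') → N4(lead t1 [y,z])
[26] deliver 4→0 → ∅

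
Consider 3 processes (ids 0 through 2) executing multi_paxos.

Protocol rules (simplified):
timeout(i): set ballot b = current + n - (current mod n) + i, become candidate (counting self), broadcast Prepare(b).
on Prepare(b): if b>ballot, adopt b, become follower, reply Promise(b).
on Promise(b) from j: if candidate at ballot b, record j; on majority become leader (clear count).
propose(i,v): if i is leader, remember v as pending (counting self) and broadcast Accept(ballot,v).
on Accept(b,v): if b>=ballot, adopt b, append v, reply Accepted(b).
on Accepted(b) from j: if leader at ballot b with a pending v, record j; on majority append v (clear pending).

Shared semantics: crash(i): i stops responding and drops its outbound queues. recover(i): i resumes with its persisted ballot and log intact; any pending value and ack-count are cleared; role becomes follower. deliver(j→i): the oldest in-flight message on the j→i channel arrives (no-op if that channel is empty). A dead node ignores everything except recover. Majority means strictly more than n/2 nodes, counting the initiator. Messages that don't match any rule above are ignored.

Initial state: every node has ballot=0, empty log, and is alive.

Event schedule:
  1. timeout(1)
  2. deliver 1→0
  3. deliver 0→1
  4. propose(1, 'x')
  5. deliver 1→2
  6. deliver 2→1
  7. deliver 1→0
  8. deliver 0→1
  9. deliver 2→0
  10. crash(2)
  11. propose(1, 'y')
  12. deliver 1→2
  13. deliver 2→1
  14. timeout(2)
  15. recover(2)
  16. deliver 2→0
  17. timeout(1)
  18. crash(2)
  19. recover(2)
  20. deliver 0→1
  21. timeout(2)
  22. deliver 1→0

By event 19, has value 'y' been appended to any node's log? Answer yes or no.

e1 timeout(1): 1[cand,b=4,-]
e2 deliver 1→0: 0[foll,b=4,-]
e3 deliver 0→1: 1[lead,b=4,-]
e4 propose(1,'x'): ·
e5 deliver 1→2: 2[foll,b=4,-]
e6 deliver 2→1: ·
e7 deliver 1→0: 0[foll,b=4,x]
e8 deliver 0→1: 1[lead,b=4,x]
e9 deliver 2→0: ·
e10 crash(2): 2[✗foll,b=4,-]
e11 propose(1,'y'): ·
e12 deliver 1→2: ·
e13 deliver 2→1: ·
e14 timeout(2): ·
e15 recover(2): 2[foll,b=4,-]
e16 deliver 2→0: ·
e17 timeout(1): 1[cand,b=7,x]
e18 crash(2): 2[✗foll,b=4,-]
e19 recover(2): 2[foll,b=4,-]

no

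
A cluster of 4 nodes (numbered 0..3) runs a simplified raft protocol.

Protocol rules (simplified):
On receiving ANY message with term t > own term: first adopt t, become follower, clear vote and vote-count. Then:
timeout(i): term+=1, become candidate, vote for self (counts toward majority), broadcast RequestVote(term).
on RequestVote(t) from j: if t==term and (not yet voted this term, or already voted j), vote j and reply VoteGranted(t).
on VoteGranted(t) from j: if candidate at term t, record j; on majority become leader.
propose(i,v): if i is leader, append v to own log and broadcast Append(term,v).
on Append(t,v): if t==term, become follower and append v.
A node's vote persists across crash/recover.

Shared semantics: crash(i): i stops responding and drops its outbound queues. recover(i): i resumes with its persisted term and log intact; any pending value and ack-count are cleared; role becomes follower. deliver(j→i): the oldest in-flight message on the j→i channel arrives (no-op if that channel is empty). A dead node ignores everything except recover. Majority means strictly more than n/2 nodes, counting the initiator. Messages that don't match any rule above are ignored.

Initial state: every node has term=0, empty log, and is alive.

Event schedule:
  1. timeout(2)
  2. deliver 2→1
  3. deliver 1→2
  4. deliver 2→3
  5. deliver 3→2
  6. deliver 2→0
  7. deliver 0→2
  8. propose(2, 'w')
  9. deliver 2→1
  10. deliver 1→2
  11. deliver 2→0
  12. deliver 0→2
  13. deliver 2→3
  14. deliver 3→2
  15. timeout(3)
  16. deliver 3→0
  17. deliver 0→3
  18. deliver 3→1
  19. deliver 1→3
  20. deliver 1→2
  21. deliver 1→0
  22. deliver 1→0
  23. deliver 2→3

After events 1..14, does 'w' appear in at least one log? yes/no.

[1] timeout(2) → N2(cand t1 [-])
[2] deliver 2→1 → N1(foll t1 [-])
[3] deliver 1→2 → ∅
[4] deliver 2→3 → N3(foll t1 [-])
[5] deliver 3→2 → N2(lead t1 [-])
[6] deliver 2→0 → N0(foll t1 [-])
[7] deliver 0→2 → ∅
[8] propose(2,'w') → N2(lead t1 [w])
[9] deliver 2→1 → N1(foll t1 [w])
[10] deliver 1→2 → ∅
[11] deliver 2→0 → N0(foll t1 [w])
[12] deliver 0→2 → ∅
[13] deliver 2→3 → N3(foll t1 [w])
[14] deliver 3→2 → ∅

yes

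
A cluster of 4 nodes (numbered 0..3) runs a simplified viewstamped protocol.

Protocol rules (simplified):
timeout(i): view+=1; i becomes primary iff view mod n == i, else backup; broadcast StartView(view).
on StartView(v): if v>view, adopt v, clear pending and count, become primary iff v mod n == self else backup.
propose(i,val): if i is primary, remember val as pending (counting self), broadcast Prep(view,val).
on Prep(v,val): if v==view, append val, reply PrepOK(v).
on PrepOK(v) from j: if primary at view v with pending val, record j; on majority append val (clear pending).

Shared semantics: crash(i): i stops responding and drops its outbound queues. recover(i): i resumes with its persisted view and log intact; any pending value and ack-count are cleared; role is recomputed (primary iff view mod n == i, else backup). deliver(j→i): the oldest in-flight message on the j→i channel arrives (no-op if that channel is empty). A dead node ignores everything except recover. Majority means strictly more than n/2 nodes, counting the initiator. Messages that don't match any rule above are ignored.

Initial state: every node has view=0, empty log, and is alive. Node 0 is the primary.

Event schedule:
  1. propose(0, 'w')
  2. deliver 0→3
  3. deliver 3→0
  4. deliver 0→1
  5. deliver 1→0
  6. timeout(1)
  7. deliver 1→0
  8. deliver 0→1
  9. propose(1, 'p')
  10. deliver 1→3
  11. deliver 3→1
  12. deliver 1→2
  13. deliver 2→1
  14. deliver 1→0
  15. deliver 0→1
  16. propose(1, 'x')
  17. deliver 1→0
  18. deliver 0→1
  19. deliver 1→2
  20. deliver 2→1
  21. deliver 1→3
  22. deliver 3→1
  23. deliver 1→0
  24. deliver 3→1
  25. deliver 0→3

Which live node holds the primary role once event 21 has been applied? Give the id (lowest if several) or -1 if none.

1

1. propose(0,'w'):  nop
2. deliver 0→3:  <3:back v0 w>
3. deliver 3→0:  nop
4. deliver 0→1:  <1:back v0 w>
5. deliver 1→0:  <0:prim v0 w>
6. timeout(1):  <1:prim v1 w>
7. deliver 1→0:  <0:back v1 w>
8. deliver 0→1:  nop
9. propose(1,'p'):  nop
10. deliver 1→3:  <3:back v1 w>
11. deliver 3→1:  nop
12. deliver 1→2:  <2:back v1 ->
13. deliver 2→1:  nop
14. deliver 1→0:  <0:back v1 w,p>
15. deliver 0→1:  nop
16. propose(1,'x'):  nop
17. deliver 1→0:  <0:back v1 w,p,x>
18. deliver 0→1:  nop
19. deliver 1→2:  <2:back v1 p>
20. deliver 2→1:  <1:prim v1 w,x>
21. deliver 1→3:  <3:back v1 w,p>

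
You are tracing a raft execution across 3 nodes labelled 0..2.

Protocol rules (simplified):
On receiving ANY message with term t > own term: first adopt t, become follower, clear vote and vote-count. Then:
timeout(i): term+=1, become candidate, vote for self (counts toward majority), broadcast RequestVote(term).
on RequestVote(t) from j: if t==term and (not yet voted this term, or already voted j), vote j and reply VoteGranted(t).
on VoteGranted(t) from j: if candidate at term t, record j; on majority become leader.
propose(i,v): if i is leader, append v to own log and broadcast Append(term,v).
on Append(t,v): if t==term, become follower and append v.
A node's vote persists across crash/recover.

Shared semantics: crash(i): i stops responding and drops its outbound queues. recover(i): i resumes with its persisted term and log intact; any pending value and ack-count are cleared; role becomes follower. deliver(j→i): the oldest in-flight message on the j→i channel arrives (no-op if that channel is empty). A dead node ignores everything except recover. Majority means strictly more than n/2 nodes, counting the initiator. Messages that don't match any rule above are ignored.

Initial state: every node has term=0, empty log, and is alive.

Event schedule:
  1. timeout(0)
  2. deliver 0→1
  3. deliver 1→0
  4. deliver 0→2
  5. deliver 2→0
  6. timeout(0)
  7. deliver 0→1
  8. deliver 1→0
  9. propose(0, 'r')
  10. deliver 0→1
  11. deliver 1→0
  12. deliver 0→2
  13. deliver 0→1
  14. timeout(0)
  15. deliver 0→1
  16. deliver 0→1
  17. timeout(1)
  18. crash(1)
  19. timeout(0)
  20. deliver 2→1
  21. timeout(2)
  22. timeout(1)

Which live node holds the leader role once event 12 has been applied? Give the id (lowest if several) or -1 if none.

[1] timeout(0) → N0(cand t1 [-])
[2] deliver 0→1 → N1(foll t1 [-])
[3] deliver 1→0 → N0(lead t1 [-])
[4] deliver 0→2 → N2(foll t1 [-])
[5] deliver 2→0 → ∅
[6] timeout(0) → N0(cand t2 [-])
[7] deliver 0→1 → N1(foll t2 [-])
[8] deliver 1→0 → N0(lead t2 [-])
[9] propose(0,'r') → N0(lead t2 [r])
[10] deliver 0→1 → N1(foll t2 [r])
[11] deliver 1→0 → ∅
[12] deliver 0→2 → N2(foll t2 [-])

0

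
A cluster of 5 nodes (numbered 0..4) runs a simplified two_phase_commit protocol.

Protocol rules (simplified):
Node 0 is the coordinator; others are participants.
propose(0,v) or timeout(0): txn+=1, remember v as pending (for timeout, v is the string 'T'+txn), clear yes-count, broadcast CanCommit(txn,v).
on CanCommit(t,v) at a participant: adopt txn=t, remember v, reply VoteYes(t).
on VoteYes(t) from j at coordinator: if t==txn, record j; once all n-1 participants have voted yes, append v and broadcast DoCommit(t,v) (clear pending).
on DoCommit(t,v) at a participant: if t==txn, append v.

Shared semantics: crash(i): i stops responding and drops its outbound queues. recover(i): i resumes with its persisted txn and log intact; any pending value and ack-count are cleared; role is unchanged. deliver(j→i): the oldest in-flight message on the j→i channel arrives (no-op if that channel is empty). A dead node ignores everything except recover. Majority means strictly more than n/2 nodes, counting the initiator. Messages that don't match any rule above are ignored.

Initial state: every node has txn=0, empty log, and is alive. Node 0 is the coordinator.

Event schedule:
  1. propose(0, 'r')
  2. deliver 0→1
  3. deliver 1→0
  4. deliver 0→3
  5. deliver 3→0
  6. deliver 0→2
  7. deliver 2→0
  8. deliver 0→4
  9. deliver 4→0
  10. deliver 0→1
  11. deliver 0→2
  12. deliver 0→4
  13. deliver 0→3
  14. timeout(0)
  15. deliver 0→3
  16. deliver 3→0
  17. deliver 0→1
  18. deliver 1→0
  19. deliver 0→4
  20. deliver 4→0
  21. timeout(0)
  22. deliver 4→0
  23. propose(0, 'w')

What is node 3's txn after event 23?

1. propose(0,'r'):  <0:coor t1 ->
2. deliver 0→1:  <1:part t1 ->
3. deliver 1→0:  nop
4. deliver 0→3:  <3:part t1 ->
5. deliver 3→0:  nop
6. deliver 0→2:  <2:part t1 ->
7. deliver 2→0:  nop
8. deliver 0→4:  <4:part t1 ->
9. deliver 4→0:  <0:coor t1 r>
10. deliver 0→1:  <1:part t1 r>
11. deliver 0→2:  <2:part t1 r>
12. deliver 0→4:  <4:part t1 r>
13. deliver 0→3:  <3:part t1 r>
14. timeout(0):  <0:coor t2 r>
15. deliver 0→3:  <3:part t2 r>
16. deliver 3→0:  nop
17. deliver 0→1:  <1:part t2 r>
18. deliver 1→0:  nop
19. deliver 0→4:  <4:part t2 r>
20. deliver 4→0:  nop
21. timeout(0):  <0:coor t3 r>
22. deliver 4→0:  nop
23. propose(0,'w'):  <0:coor t4 r>

2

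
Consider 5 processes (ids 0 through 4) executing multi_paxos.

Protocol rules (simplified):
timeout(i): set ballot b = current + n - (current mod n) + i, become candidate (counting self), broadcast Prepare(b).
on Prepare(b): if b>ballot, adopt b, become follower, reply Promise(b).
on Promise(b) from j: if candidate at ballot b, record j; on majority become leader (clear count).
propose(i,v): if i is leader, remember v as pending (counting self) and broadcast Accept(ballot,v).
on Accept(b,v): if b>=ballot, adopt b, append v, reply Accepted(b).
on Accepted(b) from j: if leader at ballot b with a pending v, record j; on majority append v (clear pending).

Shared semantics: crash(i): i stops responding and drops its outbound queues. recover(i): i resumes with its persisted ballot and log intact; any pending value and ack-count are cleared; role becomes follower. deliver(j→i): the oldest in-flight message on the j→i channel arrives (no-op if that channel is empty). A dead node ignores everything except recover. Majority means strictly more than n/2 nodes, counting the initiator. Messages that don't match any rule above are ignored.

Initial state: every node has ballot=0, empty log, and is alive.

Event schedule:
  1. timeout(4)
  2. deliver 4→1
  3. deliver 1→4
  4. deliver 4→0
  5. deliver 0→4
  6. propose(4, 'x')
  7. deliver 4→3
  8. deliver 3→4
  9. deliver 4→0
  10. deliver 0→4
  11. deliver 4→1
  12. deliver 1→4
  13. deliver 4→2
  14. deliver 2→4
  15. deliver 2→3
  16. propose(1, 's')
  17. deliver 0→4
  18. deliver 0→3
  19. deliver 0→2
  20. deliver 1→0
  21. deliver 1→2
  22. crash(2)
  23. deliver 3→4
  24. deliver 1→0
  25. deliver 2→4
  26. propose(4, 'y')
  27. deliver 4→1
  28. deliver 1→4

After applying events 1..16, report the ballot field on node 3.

[1] timeout(4) → N4(cand b9 [-])
[2] deliver 4→1 → N1(foll b9 [-])
[3] deliver 1→4 → ∅
[4] deliver 4→0 → N0(foll b9 [-])
[5] deliver 0→4 → N4(lead b9 [-])
[6] propose(4,'x') → ∅
[7] deliver 4→3 → N3(foll b9 [-])
[8] deliver 3→4 → ∅
[9] deliver 4→0 → N0(foll b9 [x])
[10] deliver 0→4 → ∅
[11] deliver 4→1 → N1(foll b9 [x])
[12] deliver 1→4 → N4(lead b9 [x])
[13] deliver 4→2 → N2(foll b9 [-])
[14] deliver 2→4 → ∅
[15] deliver 2→3 → ∅
[16] propose(1,'s') → ∅

9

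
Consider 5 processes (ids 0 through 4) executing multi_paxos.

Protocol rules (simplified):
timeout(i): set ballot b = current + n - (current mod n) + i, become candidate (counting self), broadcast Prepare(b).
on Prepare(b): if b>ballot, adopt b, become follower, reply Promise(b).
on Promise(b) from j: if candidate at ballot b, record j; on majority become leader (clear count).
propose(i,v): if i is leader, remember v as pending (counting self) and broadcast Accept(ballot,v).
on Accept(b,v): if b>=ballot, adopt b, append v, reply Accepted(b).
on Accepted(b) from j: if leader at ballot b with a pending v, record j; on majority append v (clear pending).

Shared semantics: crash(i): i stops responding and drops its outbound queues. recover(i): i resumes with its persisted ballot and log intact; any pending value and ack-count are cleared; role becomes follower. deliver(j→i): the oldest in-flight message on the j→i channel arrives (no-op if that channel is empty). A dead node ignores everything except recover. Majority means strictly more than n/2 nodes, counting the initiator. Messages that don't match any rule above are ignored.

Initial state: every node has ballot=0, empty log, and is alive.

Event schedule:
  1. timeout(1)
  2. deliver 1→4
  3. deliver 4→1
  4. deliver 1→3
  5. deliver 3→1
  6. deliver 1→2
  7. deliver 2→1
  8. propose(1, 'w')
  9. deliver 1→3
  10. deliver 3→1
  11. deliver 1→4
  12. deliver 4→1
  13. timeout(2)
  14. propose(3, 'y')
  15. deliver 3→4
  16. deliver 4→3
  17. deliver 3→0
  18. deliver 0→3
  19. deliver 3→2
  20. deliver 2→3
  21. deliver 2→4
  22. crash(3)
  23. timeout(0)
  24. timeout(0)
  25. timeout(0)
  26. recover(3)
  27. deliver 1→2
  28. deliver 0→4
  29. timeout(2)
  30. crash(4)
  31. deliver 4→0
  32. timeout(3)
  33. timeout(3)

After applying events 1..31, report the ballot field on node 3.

[1] timeout(1) → N1(cand b6 [-])
[2] deliver 1→4 → N4(foll b6 [-])
[3] deliver 4→1 → ∅
[4] deliver 1→3 → N3(foll b6 [-])
[5] deliver 3→1 → N1(lead b6 [-])
[6] deliver 1→2 → N2(foll b6 [-])
[7] deliver 2→1 → ∅
[8] propose(1,'w') → ∅
[9] deliver 1→3 → N3(foll b6 [w])
[10] deliver 3→1 → ∅
[11] deliver 1→4 → N4(foll b6 [w])
[12] deliver 4→1 → N1(lead b6 [w])
[13] timeout(2) → N2(cand b12 [-])
[14] propose(3,'y') → ∅
[15] deliver 3→4 → ∅
[16] deliver 4→3 → ∅
[17] deliver 3→0 → ∅
[18] deliver 0→3 → ∅
[19] deliver 3→2 → ∅
[20] deliver 2→3 → N3(foll b12 [w])
[21] deliver 2→4 → N4(foll b12 [w])
[22] crash(3) → N3(✗foll b12 [w])
[23] timeout(0) → N0(cand b5 [-])
[24] timeout(0) → N0(cand b10 [-])
[25] timeout(0) → N0(cand b15 [-])
[26] recover(3) → N3(foll b12 [w])
[27] deliver 1→2 → ∅
[28] deliver 0→4 → ∅
[29] timeout(2) → N2(cand b17 [-])
[30] crash(4) → N4(✗foll b12 [w])
[31] deliver 4→0 → ∅

12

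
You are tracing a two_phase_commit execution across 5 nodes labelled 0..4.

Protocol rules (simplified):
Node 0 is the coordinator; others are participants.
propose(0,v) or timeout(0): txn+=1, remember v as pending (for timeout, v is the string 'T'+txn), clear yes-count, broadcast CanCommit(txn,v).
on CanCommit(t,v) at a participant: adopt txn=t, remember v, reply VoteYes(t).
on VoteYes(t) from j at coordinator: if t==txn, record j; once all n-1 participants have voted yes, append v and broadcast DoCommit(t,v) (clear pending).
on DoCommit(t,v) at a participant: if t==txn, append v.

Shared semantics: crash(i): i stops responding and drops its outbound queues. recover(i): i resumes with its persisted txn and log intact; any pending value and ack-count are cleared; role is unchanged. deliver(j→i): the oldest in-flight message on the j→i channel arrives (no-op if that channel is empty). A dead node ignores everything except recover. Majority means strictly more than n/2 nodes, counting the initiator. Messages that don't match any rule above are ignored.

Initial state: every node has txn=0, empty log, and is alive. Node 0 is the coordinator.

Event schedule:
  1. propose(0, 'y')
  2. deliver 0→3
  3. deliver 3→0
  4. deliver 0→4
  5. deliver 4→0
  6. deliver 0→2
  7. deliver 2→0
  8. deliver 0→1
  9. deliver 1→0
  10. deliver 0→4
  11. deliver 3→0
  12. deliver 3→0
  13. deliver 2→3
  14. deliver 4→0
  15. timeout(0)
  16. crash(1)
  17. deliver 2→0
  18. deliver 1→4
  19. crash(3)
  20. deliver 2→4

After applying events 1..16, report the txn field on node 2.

step 1 propose(0,'y'): 0={coor,t=1,log=-}
step 2 deliver 0→3: 3={part,t=1,log=-}
step 3 deliver 3→0: —
step 4 deliver 0→4: 4={part,t=1,log=-}
step 5 deliver 4→0: —
step 6 deliver 0→2: 2={part,t=1,log=-}
step 7 deliver 2→0: —
step 8 deliver 0→1: 1={part,t=1,log=-}
step 9 deliver 1→0: 0={coor,t=1,log=y}
step 10 deliver 0→4: 4={part,t=1,log=y}
step 11 deliver 3→0: —
step 12 deliver 3→0: —
step 13 deliver 2→3: —
step 14 deliver 4→0: —
step 15 timeout(0): 0={coor,t=2,log=y}
step 16 crash(1): 1={✗part,t=1,log=-}

1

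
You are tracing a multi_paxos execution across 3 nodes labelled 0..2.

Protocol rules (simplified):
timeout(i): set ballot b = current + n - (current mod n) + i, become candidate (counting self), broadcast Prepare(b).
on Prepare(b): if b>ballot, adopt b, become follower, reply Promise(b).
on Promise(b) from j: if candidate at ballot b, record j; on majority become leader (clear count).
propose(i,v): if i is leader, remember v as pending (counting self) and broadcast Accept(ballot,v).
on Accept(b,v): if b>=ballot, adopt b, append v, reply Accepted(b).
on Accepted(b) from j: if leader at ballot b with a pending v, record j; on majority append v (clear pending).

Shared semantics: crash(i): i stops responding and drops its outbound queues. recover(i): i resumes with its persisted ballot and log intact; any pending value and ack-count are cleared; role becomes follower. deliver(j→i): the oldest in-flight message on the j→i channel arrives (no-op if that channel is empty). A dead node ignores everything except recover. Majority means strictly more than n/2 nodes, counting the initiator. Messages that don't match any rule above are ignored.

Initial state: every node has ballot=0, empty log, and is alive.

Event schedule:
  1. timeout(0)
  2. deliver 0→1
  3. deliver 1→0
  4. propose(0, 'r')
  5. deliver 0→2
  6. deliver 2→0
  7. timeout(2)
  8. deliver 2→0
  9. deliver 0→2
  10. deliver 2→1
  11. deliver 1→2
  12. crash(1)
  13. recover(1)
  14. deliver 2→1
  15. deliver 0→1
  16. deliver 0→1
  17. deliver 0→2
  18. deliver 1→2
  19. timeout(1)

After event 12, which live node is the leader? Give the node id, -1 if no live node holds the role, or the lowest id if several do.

1. timeout(0):  <0:cand b3 ->
2. deliver 0→1:  <1:foll b3 ->
3. deliver 1→0:  <0:lead b3 ->
4. propose(0,'r'):  nop
5. deliver 0→2:  <2:foll b3 ->
6. deliver 2→0:  nop
7. timeout(2):  <2:cand b8 ->
8. deliver 2→0:  <0:foll b8 ->
9. deliver 0→2:  nop
10. deliver 2→1:  <1:foll b8 ->
11. deliver 1→2:  <2:lead b8 ->
12. crash(1):  <1:✗foll b8 ->

2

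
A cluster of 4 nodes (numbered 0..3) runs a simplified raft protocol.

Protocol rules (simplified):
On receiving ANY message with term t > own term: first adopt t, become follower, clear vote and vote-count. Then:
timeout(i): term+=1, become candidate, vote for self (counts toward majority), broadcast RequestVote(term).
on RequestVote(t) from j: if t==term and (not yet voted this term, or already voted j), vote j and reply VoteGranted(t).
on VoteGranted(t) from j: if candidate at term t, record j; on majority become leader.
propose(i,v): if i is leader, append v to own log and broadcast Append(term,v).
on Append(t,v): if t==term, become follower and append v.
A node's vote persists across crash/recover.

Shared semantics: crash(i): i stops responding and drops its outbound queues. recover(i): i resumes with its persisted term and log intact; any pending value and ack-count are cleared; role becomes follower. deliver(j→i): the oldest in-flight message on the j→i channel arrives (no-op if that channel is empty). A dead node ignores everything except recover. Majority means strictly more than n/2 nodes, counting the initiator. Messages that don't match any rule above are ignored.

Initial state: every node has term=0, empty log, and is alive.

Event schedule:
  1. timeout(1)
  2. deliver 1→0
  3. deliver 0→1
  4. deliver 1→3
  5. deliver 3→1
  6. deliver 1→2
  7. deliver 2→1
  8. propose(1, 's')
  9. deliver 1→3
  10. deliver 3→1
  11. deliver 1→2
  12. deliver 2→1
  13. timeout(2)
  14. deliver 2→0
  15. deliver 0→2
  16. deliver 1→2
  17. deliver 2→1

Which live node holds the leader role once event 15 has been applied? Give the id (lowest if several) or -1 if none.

[1] timeout(1) → N1(cand t1 [-])
[2] deliver 1→0 → N0(foll t1 [-])
[3] deliver 0→1 → ∅
[4] deliver 1→3 → N3(foll t1 [-])
[5] deliver 3→1 → N1(lead t1 [-])
[6] deliver 1→2 → N2(foll t1 [-])
[7] deliver 2→1 → ∅
[8] propose(1,'s') → N1(lead t1 [s])
[9] deliver 1→3 → N3(foll t1 [s])
[10] deliver 3→1 → ∅
[11] deliver 1→2 → N2(foll t1 [s])
[12] deliver 2→1 → ∅
[13] timeout(2) → N2(cand t2 [s])
[14] deliver 2→0 → N0(foll t2 [-])
[15] deliver 0→2 → ∅

1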